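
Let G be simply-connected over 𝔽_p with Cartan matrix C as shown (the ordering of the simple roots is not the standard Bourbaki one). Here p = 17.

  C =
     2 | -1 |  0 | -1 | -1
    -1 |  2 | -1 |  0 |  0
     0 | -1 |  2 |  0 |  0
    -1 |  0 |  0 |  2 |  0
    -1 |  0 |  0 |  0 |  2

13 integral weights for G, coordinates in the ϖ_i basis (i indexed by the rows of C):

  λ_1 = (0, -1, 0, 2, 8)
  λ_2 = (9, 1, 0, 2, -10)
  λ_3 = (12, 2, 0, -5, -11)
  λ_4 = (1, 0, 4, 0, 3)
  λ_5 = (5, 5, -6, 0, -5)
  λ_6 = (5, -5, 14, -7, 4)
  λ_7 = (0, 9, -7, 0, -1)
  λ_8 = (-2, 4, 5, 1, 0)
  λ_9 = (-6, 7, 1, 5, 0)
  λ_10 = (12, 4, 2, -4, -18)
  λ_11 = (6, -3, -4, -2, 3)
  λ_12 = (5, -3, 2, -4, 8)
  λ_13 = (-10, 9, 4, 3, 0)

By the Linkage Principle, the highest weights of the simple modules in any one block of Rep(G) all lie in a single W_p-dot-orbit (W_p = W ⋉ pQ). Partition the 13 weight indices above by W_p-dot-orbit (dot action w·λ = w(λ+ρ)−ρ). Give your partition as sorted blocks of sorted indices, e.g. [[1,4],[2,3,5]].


D_5 Cartan matrix, 5 simple roots permuted; ρ=(1,1,1,1,1).

Folding the 13 weights λ_j+ρ into Ā_17 (reps in the given 5-coord order):

  [1] (1, 0, 1, 3, 9) · [2] (1, 0, 1, 3, 9) · [3] (1, 0, 1, 3, 9) · [4] (2, 1, 5, 1, 4) · [5] (2, 1, 5, 1, 4) · [6] (1, 4, 6, 1, 0) · [7] (1, 4, 6, 1, 0) · [8] (1, 4, 6, 1, 0) · [9] (1, 3, 2, 1, 4) · [10] (1, 0, 1, 3, 9) · [11] (1, 3, 2, 1, 4) · [12] (1, 0, 1, 3, 9) · [13] (1, 3, 2, 1, 4)

The 13 indices split into 4 linkage classes (same alcove rep ⇔ same W_17-dot-orbit):

[[1, 2, 3, 10, 12], [4, 5], [6, 7, 8], [9, 11, 13]]


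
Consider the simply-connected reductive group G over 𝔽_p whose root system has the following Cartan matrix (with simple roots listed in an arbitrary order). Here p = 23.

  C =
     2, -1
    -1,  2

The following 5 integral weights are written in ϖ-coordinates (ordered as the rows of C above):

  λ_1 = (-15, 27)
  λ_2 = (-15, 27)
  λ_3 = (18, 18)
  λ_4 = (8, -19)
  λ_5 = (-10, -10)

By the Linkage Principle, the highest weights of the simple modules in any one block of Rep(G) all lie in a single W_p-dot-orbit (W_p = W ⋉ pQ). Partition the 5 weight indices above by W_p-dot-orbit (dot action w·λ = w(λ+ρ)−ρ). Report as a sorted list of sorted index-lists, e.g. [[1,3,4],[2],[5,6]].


Root system A_2: the 2×2 matrix C matches after relabeling.

Ā_23 reps of the 5 weights (A_2, coords as presented):

  λ_1 → (9, 9) · λ_2 → (9, 9) · λ_3 → (4, 4) · λ_4 → (9, 9) · λ_5 → (9, 9)

Partition of {1..5} into 2 W_23-dot-orbits:

[[1, 2, 4, 5], [3]]


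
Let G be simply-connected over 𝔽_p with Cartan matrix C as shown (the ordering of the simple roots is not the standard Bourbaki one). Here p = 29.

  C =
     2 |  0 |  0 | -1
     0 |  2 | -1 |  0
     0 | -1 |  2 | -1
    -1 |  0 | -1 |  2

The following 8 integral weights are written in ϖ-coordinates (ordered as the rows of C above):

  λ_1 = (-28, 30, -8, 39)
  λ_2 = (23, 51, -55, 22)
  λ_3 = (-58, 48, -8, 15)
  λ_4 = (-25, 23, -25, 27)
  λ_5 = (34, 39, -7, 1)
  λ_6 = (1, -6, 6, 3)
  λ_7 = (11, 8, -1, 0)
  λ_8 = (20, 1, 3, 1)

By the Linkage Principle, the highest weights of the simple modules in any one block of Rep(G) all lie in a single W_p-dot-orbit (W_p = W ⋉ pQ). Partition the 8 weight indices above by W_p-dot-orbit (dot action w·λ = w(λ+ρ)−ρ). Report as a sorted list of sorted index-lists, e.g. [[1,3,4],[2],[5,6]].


Cartan matrix: type A_4 (|W|=120); un-permuting the 4 rows.

Folding the 8 weights λ_j+ρ into Ā_29 (reps in the given 4-coord order):

  1: (2, 5, 2, 4) · 2: (2, 5, 2, 4) · 3: (12, 9, 0, 1) · 4: (4, 0, 4, 20) · 5: (2, 5, 2, 4) · 6: (2, 5, 2, 4) · 7: (12, 9, 0, 1) · 8: (21, 2, 4, 2)

These 8 weights hit 4 W_29-dot-orbits; sizes (4, 2, 1, 1):

[[1, 2, 5, 6], [3, 7], [4], [8]]


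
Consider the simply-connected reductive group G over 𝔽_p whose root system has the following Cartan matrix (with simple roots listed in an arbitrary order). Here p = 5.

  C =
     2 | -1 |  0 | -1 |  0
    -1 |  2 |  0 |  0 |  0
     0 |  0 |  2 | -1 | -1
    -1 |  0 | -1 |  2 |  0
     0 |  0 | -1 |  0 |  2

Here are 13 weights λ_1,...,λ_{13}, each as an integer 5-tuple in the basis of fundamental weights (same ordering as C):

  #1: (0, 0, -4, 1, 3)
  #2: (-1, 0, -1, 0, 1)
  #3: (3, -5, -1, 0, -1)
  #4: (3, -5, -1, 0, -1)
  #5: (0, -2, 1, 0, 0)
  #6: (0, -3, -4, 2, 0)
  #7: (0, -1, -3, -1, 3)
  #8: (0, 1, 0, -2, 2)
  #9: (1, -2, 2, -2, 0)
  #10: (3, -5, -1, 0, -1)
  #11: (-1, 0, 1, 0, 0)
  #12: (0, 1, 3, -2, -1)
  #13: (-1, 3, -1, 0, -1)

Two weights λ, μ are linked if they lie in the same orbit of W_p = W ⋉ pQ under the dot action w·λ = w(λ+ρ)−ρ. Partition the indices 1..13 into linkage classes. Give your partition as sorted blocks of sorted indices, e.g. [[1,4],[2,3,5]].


Cartan matrix: type A_5 (|W|=720); un-permuting the 5 rows.

Each λ_j+ρ reduced to Ā_5; 5-tuples below use C's row order:

  λ_1+ρ ↦ (0, 1, 2, 1, 1);  λ_2+ρ ↦ (0, 1, 0, 1, 2);  λ_3+ρ ↦ (0, 4, 0, 1, 0);  λ_4+ρ ↦ (0, 4, 0, 1, 0);  λ_5+ρ ↦ (0, 1, 2, 1, 1);  λ_6+ρ ↦ (0, 1, 0, 1, 2);  λ_7+ρ ↦ (0, 1, 0, 1, 2);  λ_8+ρ ↦ (0, 1, 0, 1, 2);  λ_9+ρ ↦ (0, 1, 2, 1, 1);  λ_10+ρ ↦ (0, 4, 0, 1, 0);  λ_11+ρ ↦ (0, 1, 2, 1, 1);  λ_12+ρ ↦ (0, 1, 2, 1, 1);  λ_13+ρ ↦ (0, 4, 0, 1, 0)

The 13 indices split into 3 linkage classes (same alcove rep ⇔ same W_5-dot-orbit):

[[1, 5, 9, 11, 12], [2, 6, 7, 8], [3, 4, 10, 13]]


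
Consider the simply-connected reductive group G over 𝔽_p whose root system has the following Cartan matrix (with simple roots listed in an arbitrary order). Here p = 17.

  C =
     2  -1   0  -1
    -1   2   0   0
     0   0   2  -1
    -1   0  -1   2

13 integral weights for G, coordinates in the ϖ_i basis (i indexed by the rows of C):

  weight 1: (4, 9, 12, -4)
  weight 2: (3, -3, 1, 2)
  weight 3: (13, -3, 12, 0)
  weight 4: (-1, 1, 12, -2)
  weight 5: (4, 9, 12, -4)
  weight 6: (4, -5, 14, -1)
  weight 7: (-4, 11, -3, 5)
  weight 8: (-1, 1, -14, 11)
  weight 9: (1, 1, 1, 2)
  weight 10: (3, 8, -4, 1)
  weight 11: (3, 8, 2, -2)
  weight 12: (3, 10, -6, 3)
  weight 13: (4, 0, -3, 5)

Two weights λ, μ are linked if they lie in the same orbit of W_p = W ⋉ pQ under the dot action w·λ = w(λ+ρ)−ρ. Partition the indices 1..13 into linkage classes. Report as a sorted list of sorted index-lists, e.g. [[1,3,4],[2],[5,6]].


Cartan matrix: type A_4 (|W|=120); un-permuting the 4 rows.

Each λ_j+ρ reduced to Ā_17; 4-tuples below use C's row order:

    λ_1+ρ ↦ (2, 2, 2, 3)
    λ_2+ρ ↦ (2, 2, 2, 3)
    λ_3+ρ ↦ (3, 9, 2, 1)
    λ_4+ρ ↦ (1, 1, 12, 0)
    λ_5+ρ ↦ (2, 2, 2, 3)
    λ_6+ρ ↦ (1, 1, 12, 0)
    λ_7+ρ ↦ (3, 9, 2, 1)
    λ_8+ρ ↦ (1, 1, 12, 0)
    λ_9+ρ ↦ (2, 2, 2, 3)
    λ_10+ρ ↦ (3, 9, 2, 1)
    λ_11+ρ ↦ (3, 9, 2, 1)
    λ_12+ρ ↦ (3, 9, 2, 1)
    λ_13+ρ ↦ (5, 1, 2, 4)

The 13 indices split into 4 linkage classes (same alcove rep ⇔ same W_17-dot-orbit):

[[1, 2, 5, 9], [3, 7, 10, 11, 12], [4, 6, 8], [13]]


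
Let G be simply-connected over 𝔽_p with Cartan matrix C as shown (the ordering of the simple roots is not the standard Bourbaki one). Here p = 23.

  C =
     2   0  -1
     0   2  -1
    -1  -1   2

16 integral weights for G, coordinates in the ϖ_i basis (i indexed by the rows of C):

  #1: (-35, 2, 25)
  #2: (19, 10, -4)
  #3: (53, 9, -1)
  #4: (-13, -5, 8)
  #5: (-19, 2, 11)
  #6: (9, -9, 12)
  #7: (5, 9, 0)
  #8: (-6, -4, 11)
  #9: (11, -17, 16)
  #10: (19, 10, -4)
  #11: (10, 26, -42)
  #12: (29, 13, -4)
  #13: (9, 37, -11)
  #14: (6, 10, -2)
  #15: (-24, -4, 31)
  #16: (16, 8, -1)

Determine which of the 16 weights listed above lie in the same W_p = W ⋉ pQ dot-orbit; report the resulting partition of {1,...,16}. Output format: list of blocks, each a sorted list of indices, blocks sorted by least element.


Root system A_3: the 3×3 matrix C matches after relabeling.

Alcove-folded reps (p=23, 16 weights, presented ϖ-order):

  [1] (12, 3, 3)
  [2] (12, 3, 3)
  [3] (10, 8, 5)
  [4] (5, 3, 4)
  [5] (12, 3, 3)
  [6] (10, 8, 5)
  [7] (6, 10, 1)
  [8] (5, 3, 4)
  [9] (6, 10, 1)
  [10] (12, 3, 3)
  [11] (5, 3, 4)
  [12] (5, 3, 4)
  [13] (10, 8, 5)
  [14] (6, 10, 1)
  [15] (14, 6, 0)
  [16] (14, 6, 0)

Linkage partition of the 16 weights (5 classes, p=23):

[[1, 2, 5, 10], [3, 6, 13], [4, 8, 11, 12], [7, 9, 14], [15, 16]]


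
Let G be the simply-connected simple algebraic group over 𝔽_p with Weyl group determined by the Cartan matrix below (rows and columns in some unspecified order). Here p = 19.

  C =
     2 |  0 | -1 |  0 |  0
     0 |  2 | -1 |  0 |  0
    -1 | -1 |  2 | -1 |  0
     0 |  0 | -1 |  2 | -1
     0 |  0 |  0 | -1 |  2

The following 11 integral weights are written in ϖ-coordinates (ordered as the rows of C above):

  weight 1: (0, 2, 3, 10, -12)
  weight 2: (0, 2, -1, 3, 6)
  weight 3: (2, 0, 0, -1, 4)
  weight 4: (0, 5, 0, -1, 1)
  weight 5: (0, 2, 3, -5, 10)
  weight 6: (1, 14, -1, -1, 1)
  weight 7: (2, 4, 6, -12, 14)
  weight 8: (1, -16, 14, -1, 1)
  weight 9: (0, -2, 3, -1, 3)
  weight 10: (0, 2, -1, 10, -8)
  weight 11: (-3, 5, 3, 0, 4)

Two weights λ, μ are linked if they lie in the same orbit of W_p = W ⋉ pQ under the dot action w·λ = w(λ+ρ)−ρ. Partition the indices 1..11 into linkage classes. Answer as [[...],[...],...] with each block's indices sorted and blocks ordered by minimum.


C ↔ D_5 under row/col permutation; |W(D_5)| = 1920.

Each λ_j+ρ reduced to Ā_19; 5-tuples below use C's row order:

  λ_1 → (1, 3, 0, 4, 7);  λ_2 → (1, 3, 0, 4, 7);  λ_3 → (3, 1, 1, 0, 5);  λ_4 → (1, 6, 1, 0, 2);  λ_5 → (1, 3, 0, 4, 7);  λ_6 → (2, 15, 0, 0, 2);  λ_7 → (1, 1, 3, 0, 4);  λ_8 → (2, 15, 0, 0, 2);  λ_9 → (1, 1, 3, 0, 4);  λ_10 → (1, 3, 0, 4, 7);  λ_11 → (2, 6, 2, 1, 5)

6 distinct reps among the 11 weights ⇒ 6 W_19-linkage classes:

[[1, 2, 5, 10], [3], [4], [6, 8], [7, 9], [11]]


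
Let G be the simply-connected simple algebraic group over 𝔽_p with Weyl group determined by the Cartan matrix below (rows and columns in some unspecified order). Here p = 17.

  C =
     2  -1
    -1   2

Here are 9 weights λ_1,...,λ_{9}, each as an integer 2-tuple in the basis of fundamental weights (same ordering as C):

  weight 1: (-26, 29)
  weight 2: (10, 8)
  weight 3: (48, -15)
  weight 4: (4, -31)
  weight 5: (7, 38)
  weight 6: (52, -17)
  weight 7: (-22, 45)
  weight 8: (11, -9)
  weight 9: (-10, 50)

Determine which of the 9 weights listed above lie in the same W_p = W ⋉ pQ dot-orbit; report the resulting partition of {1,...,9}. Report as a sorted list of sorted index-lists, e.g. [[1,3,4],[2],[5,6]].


Type A_2, rank 2, |W|=6; reorder rows/cols to standard.

Each λ_j+ρ reduced to Ā_17; 2-tuples below use C's row order:

  λ_1+ρ ↦ (4, 8) · λ_2+ρ ↦ (8, 6) · λ_3+ρ ↦ (14, 2) · λ_4+ρ ↦ (4, 8) · λ_5+ρ ↦ (4, 8) · λ_6+ρ ↦ (14, 2) · λ_7+ρ ↦ (4, 8) · λ_8+ρ ↦ (4, 8) · λ_9+ρ ↦ (0, 9)

Partition of {1..9} into 4 W_17-dot-orbits:

[[1, 4, 5, 7, 8], [2], [3, 6], [9]]


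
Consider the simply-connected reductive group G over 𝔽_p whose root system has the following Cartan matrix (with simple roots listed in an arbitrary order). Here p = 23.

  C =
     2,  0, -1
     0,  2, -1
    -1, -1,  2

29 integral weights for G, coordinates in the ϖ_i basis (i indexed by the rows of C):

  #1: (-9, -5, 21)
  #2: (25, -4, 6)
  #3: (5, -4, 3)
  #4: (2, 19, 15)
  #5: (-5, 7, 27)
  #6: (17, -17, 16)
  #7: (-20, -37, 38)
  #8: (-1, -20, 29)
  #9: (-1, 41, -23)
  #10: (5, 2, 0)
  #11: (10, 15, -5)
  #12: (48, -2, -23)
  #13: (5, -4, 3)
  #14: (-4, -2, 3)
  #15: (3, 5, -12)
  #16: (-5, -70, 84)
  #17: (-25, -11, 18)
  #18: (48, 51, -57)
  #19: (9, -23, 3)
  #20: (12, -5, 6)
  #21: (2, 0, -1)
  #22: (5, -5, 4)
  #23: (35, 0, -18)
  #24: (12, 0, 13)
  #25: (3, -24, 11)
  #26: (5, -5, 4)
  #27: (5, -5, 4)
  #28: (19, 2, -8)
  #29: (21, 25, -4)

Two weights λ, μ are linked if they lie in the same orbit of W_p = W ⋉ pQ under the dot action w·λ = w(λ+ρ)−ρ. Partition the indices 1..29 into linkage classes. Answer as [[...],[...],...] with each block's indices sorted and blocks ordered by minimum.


A_3 Cartan matrix, 3 simple roots permuted; ρ=(1,1,1).

Each λ_j+ρ reduced to Ā_23; 3-tuples below use C's row order:

  [1] (8, 4, 10)
  [2] (13, 4, 3)
  [3] (6, 3, 1)
  [4] (13, 4, 3)
  [5] (8, 4, 10)
  [6] (6, 4, 1)
  [7] (13, 4, 3)
  [8] (7, 12, 4)
  [9] (3, 1, 0)
  [10] (6, 3, 1)
  [11] (7, 12, 4)
  [12] (3, 1, 0)
  [13] (6, 3, 1)
  [14] (3, 1, 0)
  [15] (6, 4, 1)
  [16] (7, 12, 4)
  [17] (8, 4, 10)
  [18] (6, 3, 1)
  [19] (8, 4, 10)
  [20] (13, 4, 3)
  [21] (3, 1, 0)
  [22] (6, 4, 1)
  [23] (6, 3, 1)
  [24] (8, 4, 10)
  [25] (7, 12, 4)
  [26] (6, 4, 1)
  [27] (6, 4, 1)
  [28] (13, 4, 3)
  [29] (3, 1, 0)

The 29 indices split into 6 linkage classes (same alcove rep ⇔ same W_23-dot-orbit):

[[1, 5, 17, 19, 24], [2, 4, 7, 20, 28], [3, 10, 13, 18, 23], [6, 15, 22, 26, 27], [8, 11, 16, 25], [9, 12, 14, 21, 29]]


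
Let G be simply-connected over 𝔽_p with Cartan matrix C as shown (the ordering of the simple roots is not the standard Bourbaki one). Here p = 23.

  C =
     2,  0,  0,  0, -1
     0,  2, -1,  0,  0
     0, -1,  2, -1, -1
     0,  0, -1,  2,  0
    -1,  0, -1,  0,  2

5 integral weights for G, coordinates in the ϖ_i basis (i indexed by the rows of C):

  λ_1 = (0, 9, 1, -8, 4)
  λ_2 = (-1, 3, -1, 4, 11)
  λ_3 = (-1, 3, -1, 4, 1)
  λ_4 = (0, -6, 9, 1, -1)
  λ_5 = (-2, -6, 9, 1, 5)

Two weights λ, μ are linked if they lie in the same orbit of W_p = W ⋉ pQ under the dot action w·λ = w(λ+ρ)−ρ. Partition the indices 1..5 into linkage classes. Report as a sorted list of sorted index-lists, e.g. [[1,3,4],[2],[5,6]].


C ↔ D_5 under row/col permutation; |W(D_5)| = 1920.

Each λ_j+ρ reduced to Ā_23; 5-tuples below use C's row order:

  [1] (1, 5, 5, 2, 0);  [2] (0, 4, 0, 5, 2);  [3] (0, 4, 0, 5, 2);  [4] (1, 5, 5, 2, 0);  [5] (1, 5, 5, 2, 0)

Grouping the 5 weights by Ā_23-representative: 2 linkage classes.

[[1, 4, 5], [2, 3]]


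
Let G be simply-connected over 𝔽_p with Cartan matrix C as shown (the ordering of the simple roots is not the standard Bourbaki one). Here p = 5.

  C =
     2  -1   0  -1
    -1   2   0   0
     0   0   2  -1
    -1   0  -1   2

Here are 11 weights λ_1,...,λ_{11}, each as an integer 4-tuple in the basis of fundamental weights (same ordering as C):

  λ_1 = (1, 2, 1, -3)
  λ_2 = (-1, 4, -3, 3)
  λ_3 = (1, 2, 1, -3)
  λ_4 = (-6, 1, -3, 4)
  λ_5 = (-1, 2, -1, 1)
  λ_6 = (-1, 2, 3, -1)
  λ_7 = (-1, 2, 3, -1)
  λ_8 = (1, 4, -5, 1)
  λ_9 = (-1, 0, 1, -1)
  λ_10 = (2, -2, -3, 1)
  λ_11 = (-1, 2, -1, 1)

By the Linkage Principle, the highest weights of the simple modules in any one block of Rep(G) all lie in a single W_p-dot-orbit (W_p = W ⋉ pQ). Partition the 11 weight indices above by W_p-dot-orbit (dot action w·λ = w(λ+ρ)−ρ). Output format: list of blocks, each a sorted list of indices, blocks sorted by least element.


Type A_4, rank 4, |W|=120; reorder rows/cols to standard.

Alcove-folded reps (p=5, 11 weights, presented ϖ-order):

  [1] (0, 3, 0, 2);  [2] (0, 1, 2, 0);  [3] (0, 3, 0, 2);  [4] (0, 3, 0, 2);  [5] (0, 3, 0, 2);  [6] (0, 1, 2, 0);  [7] (0, 1, 2, 0);  [8] (0, 1, 2, 0);  [9] (0, 1, 2, 0);  [10] (2, 1, 2, 0);  [11] (0, 3, 0, 2)

Grouping the 11 weights by Ā_5-representative: 3 linkage classes.

[[1, 3, 4, 5, 11], [2, 6, 7, 8, 9], [10]]


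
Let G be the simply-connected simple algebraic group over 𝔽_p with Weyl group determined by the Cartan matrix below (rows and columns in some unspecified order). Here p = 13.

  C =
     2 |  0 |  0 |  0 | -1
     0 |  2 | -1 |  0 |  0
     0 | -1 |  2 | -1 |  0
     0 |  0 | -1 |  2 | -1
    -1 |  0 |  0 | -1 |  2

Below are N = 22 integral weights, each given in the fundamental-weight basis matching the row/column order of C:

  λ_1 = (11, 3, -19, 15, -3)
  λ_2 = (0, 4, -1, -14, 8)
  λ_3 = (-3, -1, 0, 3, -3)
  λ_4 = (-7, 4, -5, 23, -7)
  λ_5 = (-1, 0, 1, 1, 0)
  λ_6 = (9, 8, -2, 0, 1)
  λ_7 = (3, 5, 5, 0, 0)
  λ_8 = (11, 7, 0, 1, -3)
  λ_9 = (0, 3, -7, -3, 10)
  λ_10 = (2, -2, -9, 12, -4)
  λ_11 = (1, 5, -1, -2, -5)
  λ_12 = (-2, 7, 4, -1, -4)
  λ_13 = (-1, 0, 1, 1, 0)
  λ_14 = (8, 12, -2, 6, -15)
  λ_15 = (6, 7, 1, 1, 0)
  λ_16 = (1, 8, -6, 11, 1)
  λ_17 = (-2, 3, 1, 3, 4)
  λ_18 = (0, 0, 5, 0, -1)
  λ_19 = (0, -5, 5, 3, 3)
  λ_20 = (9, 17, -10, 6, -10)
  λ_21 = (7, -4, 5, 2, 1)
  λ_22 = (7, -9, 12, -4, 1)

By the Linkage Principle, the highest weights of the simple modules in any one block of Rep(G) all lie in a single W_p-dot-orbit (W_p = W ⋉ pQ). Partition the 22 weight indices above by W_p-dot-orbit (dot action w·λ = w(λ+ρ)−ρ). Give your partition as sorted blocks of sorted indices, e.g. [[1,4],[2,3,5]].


C ↔ A_5 under row/col permutation; |W(A_5)| = 720.

λ_j+ρ reflected into Ā_13 (⟨·,θ^∨⟩≤13); 5-tuples as given:

  λ_1 → (2, 0, 1, 0, 2)
  λ_2 → (0, 8, 1, 1, 3)
  λ_3 → (2, 0, 1, 0, 2)
  λ_4 → (1, 1, 6, 1, 0)
  λ_5 → (0, 1, 2, 2, 1)
  λ_6 → (2, 0, 1, 0, 2)
  λ_7 → (1, 1, 6, 1, 0)
  λ_8 → (2, 0, 1, 0, 2)
  λ_9 → (1, 2, 2, 4, 3)
  λ_10 → (0, 8, 1, 1, 3)
  λ_11 → (0, 1, 2, 2, 1)
  λ_12 → (0, 8, 1, 1, 3)
  λ_13 → (0, 1, 2, 2, 1)
  λ_14 → (1, 1, 6, 1, 0)
  λ_15 → (0, 1, 2, 2, 1)
  λ_16 → (1, 2, 2, 4, 3)
  λ_17 → (1, 2, 2, 4, 3)
  λ_18 → (1, 1, 6, 1, 0)
  λ_19 → (1, 2, 2, 4, 3)
  λ_20 → (1, 2, 2, 4, 3)
  λ_21 → (2, 3, 0, 3, 2)
  λ_22 → (0, 1, 2, 2, 1)

Grouping the 22 weights by Ā_13-representative: 6 linkage classes.

[[1, 3, 6, 8], [2, 10, 12], [4, 7, 14, 18], [5, 11, 13, 15, 22], [9, 16, 17, 19, 20], [21]]


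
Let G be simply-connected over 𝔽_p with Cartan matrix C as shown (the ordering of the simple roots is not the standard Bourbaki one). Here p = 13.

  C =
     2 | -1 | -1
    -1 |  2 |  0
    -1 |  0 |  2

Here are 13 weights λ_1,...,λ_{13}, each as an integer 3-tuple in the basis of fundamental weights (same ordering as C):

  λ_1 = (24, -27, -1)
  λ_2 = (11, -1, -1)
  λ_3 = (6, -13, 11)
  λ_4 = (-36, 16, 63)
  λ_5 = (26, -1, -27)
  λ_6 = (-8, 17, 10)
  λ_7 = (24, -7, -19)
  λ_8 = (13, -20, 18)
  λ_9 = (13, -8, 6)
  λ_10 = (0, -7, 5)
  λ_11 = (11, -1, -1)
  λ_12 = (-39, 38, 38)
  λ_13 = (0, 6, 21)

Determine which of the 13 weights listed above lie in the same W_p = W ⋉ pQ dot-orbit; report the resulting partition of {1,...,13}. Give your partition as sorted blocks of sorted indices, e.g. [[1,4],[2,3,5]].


A_3 Cartan matrix, 3 simple roots permuted; ρ=(1,1,1).

Each λ_j+ρ reduced to Ā_13; 3-tuples below use C's row order:

  λ_1+ρ ↦ (12, 0, 0) · λ_2+ρ ↦ (12, 0, 0) · λ_3+ρ ↦ (5, 1, 1) · λ_4+ρ ↦ (5, 1, 4) · λ_5+ρ ↦ (12, 0, 0) · λ_6+ρ ↦ (2, 2, 5) · λ_7+ρ ↦ (5, 1, 1) · λ_8+ρ ↦ (5, 1, 1) · λ_9+ρ ↦ (5, 1, 1) · λ_10+ρ ↦ (5, 1, 1) · λ_11+ρ ↦ (12, 0, 0) · λ_12+ρ ↦ (12, 0, 0) · λ_13+ρ ↦ (5, 1, 4)

Partition of {1..13} into 4 W_13-dot-orbits:

[[1, 2, 5, 11, 12], [3, 7, 8, 9, 10], [4, 13], [6]]


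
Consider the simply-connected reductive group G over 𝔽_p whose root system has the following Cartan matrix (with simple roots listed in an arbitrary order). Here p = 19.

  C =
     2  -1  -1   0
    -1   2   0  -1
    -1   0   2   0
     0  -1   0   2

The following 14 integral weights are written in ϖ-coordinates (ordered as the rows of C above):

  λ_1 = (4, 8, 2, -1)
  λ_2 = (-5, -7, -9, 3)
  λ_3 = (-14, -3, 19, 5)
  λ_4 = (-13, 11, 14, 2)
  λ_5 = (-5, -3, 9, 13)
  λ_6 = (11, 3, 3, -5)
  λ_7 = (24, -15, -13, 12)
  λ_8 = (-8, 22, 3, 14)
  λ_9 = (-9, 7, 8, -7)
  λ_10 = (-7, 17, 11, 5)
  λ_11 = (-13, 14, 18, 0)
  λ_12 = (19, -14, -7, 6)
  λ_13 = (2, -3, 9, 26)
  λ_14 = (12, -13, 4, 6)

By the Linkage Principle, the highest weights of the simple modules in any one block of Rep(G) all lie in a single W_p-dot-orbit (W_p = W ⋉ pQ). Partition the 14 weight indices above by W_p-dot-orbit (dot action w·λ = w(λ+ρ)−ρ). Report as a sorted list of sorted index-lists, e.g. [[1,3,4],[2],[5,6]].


Root system A_4: the 4×4 matrix C matches after relabeling.

Folding the 14 weights λ_j+ρ into Ā_19 (reps in the given 4-coord order):

  λ_1 → (5, 9, 3, 0);  λ_2 → (2, 4, 4, 8);  λ_3 → (2, 4, 4, 8);  λ_4 → (12, 0, 3, 3);  λ_5 → (2, 4, 4, 8);  λ_6 → (12, 0, 3, 3);  λ_7 → (1, 7, 5, 5);  λ_8 → (12, 0, 3, 3);  λ_9 → (2, 6, 1, 0);  λ_10 → (1, 7, 5, 5);  λ_11 → (12, 0, 3, 3);  λ_12 → (1, 7, 5, 5);  λ_13 → (2, 6, 1, 0);  λ_14 → (1, 7, 5, 5)

The 14 indices split into 5 linkage classes (same alcove rep ⇔ same W_19-dot-orbit):

[[1], [2, 3, 5], [4, 6, 8, 11], [7, 10, 12, 14], [9, 13]]


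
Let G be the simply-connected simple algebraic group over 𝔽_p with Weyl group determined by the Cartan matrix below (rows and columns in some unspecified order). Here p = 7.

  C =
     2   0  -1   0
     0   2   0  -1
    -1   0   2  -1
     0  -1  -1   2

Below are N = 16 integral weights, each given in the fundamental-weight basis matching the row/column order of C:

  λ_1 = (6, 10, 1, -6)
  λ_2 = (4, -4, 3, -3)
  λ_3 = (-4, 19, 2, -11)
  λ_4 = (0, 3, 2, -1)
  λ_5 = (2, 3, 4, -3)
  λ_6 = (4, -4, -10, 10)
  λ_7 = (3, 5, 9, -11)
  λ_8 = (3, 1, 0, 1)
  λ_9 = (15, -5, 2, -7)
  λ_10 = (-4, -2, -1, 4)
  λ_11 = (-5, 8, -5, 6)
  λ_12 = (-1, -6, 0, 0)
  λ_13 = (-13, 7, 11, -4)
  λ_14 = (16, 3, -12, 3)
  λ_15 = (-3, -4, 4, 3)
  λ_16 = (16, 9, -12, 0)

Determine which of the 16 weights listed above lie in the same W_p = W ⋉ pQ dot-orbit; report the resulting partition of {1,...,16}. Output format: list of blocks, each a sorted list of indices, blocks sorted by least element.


C ↔ A_4 under row/col permutation; |W(A_4)| = 120.

Each λ_j+ρ reduced to Ā_7; 4-tuples below use C's row order:

  λ_1+ρ ↦ (3, 1, 0, 1) · λ_2+ρ ↦ (2, 0, 1, 2) · λ_3+ρ ↦ (0, 3, 3, 0) · λ_4+ρ ↦ (0, 3, 3, 0) · λ_5+ρ ↦ (0, 1, 3, 1) · λ_6+ρ ↦ (0, 1, 3, 1) · λ_7+ρ ↦ (0, 3, 3, 0) · λ_8+ρ ↦ (2, 0, 1, 2) · λ_9+ρ ↦ (0, 1, 3, 1) · λ_10+ρ ↦ (0, 1, 3, 1) · λ_11+ρ ↦ (3, 1, 0, 1) · λ_12+ρ ↦ (3, 1, 0, 1) · λ_13+ρ ↦ (2, 0, 1, 2) · λ_14+ρ ↦ (0, 3, 3, 0) · λ_15+ρ ↦ (0, 1, 3, 1) · λ_16+ρ ↦ (0, 3, 3, 0)

Grouping the 16 weights by Ā_7-representative: 4 linkage classes.

[[1, 11, 12], [2, 8, 13], [3, 4, 7, 14, 16], [5, 6, 9, 10, 15]]


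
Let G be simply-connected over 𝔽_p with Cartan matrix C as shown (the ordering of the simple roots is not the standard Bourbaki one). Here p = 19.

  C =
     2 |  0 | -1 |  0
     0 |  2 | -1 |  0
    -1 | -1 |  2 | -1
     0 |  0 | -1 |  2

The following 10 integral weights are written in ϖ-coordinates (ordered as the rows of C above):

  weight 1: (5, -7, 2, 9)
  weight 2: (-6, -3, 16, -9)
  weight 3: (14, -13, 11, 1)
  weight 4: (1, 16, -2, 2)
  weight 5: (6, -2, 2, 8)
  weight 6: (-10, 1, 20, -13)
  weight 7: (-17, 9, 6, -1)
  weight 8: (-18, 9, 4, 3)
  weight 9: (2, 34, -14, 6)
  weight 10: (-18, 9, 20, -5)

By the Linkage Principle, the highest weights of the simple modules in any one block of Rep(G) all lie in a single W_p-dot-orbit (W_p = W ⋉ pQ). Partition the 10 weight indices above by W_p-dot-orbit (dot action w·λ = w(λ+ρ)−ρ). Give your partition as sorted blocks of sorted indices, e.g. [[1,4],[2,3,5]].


Root system D_4: the 4×4 matrix C matches after relabeling.

Folding the 10 weights λ_j+ρ into Ā_19 (reps in the given 4-coord order):

  λ_1 → (3, 3, 3, 7);  λ_2 → (5, 2, 2, 8);  λ_3 → (5, 2, 2, 8);  λ_4 → (0, 15, 1, 1);  λ_5 → (7, 1, 0, 9);  λ_6 → (5, 2, 2, 8);  λ_7 → (7, 1, 0, 9);  λ_8 → (5, 2, 2, 8);  λ_9 → (3, 3, 3, 7);  λ_10 → (5, 2, 2, 8)

4 distinct reps among the 10 weights ⇒ 4 W_19-linkage classes:

[[1, 9], [2, 3, 6, 8, 10], [4], [5, 7]]


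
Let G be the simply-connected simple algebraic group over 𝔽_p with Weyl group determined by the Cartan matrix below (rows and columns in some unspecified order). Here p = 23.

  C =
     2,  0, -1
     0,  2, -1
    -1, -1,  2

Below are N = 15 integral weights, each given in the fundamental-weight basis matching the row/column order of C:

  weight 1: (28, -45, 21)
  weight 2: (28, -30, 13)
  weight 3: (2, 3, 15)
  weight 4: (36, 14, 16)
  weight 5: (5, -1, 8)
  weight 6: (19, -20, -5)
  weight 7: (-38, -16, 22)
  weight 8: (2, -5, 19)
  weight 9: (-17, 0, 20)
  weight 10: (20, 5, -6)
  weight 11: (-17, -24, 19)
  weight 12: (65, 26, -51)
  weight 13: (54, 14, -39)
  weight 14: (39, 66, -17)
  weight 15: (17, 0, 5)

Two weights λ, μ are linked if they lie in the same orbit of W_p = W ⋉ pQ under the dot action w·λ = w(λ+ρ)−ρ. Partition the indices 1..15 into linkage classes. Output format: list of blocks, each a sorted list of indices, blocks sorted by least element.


Cartan matrix: type A_3 (|W|=24); un-permuting the 3 rows.

λ_j+ρ reflected into Ā_23 (⟨·,θ^∨⟩≤23); 3-tuples as given:

  λ_1 → (16, 1, 5)
  λ_2 → (6, 6, 3)
  λ_3 → (3, 4, 16)
  λ_4 → (6, 0, 9)
  λ_5 → (6, 0, 9)
  λ_6 → (3, 4, 16)
  λ_7 → (6, 0, 9)
  λ_8 → (3, 4, 16)
  λ_9 → (16, 1, 5)
  λ_10 → (16, 1, 5)
  λ_11 → (3, 4, 16)
  λ_12 → (3, 4, 16)
  λ_13 → (6, 0, 9)
  λ_14 → (16, 1, 5)
  λ_15 → (16, 1, 5)

Grouping the 15 weights by Ā_23-representative: 4 linkage classes.

[[1, 9, 10, 14, 15], [2], [3, 6, 8, 11, 12], [4, 5, 7, 13]]


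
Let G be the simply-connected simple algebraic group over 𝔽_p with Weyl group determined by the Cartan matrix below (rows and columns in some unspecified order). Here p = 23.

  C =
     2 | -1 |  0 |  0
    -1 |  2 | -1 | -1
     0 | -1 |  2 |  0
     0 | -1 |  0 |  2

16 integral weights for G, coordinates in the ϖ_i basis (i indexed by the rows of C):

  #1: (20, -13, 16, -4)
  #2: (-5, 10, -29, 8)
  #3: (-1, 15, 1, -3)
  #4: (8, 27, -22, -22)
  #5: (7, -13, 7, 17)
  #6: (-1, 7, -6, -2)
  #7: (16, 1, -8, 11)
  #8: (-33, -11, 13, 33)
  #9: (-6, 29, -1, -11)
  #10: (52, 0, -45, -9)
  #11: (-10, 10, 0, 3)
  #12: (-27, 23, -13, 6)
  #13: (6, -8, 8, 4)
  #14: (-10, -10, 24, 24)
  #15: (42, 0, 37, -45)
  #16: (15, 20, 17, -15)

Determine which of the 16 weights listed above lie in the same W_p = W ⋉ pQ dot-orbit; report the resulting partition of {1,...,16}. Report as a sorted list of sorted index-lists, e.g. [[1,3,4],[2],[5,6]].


D_4 Cartan matrix, 4 simple roots permuted; ρ=(1,1,1,1).

Folding the 16 weights λ_j+ρ into Ā_23 (reps in the given 4-coord order):

  [1] (6, 0, 2, 12)
  [2] (9, 2, 1, 4)
  [3] (0, 5, 2, 2)
  [4] (0, 5, 2, 2)
  [5] (4, 4, 4, 6)
  [6] (0, 2, 5, 1)
  [7] (9, 2, 1, 4)
  [8] (4, 4, 4, 6)
  [9] (0, 2, 5, 1)
  [10] (0, 2, 5, 1)
  [11] (9, 2, 1, 4)
  [12] (9, 2, 1, 4)
  [13] (0, 5, 2, 2)
  [14] (0, 5, 2, 2)
  [15] (0, 2, 5, 1)
  [16] (0, 5, 2, 2)

The 16 indices split into 5 linkage classes (same alcove rep ⇔ same W_23-dot-orbit):

[[1], [2, 7, 11, 12], [3, 4, 13, 14, 16], [5, 8], [6, 9, 10, 15]]


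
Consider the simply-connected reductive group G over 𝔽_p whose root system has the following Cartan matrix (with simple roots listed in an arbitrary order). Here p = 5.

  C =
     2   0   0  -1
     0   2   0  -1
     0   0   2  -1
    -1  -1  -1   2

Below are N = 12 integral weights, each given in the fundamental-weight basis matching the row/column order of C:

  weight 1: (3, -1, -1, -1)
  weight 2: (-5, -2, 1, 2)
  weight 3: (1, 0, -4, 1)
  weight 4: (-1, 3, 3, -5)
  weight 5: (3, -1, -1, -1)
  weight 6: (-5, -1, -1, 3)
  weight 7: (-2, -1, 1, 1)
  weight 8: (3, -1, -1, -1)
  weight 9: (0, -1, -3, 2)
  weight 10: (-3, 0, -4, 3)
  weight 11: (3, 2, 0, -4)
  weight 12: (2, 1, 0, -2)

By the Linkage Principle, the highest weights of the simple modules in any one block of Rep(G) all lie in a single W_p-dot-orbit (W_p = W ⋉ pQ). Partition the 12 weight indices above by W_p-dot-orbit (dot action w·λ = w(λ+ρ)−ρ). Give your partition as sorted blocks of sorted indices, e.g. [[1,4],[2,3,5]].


C ↔ D_4 under row/col permutation; |W(D_4)| = 192.

W_5-reps of the 12 weights in Ā_5 (same 4-coord order as C):

    [1] (4, 0, 0, 0)
    [2] (2, 1, 0, 1)
    [3] (1, 0, 2, 1)
    [4] (4, 0, 0, 0)
    [5] (4, 0, 0, 0)
    [6] (4, 0, 0, 0)
    [7] (1, 0, 2, 1)
    [8] (4, 0, 0, 0)
    [9] (1, 0, 2, 1)
    [10] (1, 0, 2, 1)
    [11] (1, 0, 2, 1)
    [12] (2, 1, 0, 1)

Grouping the 12 weights by Ā_5-representative: 3 linkage classes.

[[1, 4, 5, 6, 8], [2, 12], [3, 7, 9, 10, 11]]


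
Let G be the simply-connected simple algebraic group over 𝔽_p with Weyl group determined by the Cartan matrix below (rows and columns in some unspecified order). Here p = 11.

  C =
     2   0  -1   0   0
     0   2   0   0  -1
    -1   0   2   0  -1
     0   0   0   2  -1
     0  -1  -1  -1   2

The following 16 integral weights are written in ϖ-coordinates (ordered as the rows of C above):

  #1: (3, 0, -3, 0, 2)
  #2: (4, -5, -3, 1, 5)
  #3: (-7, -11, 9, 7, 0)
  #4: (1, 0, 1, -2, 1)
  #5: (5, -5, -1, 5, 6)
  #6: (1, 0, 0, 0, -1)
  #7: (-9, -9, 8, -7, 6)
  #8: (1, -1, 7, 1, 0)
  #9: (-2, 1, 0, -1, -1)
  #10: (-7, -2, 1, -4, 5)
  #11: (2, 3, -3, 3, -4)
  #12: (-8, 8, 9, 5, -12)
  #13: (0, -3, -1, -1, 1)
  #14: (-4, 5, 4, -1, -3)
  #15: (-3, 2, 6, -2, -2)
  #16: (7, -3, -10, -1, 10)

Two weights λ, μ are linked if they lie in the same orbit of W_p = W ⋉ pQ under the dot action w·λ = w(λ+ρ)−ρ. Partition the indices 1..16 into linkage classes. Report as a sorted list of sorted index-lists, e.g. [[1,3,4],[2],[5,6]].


C ↔ D_5 under row/col permutation; |W(D_5)| = 1920.

Each λ_j+ρ reduced to Ā_11; 5-tuples below use C's row order:

    1: (2, 1, 2, 1, 1)
    2: (3, 4, 0, 2, 0)
    3: (2, 1, 1, 1, 0)
    4: (2, 1, 2, 1, 1)
    5: (3, 4, 0, 2, 0)
    6: (2, 1, 1, 1, 0)
    7: (2, 1, 1, 1, 0)
    8: (1, 2, 0, 0, 0)
    9: (1, 2, 0, 0, 0)
    10: (2, 1, 2, 1, 1)
    11: (2, 1, 1, 1, 0)
    12: (1, 2, 0, 1, 2)
    13: (1, 2, 0, 0, 0)
    14: (3, 4, 0, 2, 0)
    15: (2, 1, 2, 1, 1)
    16: (1, 2, 0, 0, 0)

Linkage partition of the 16 weights (5 classes, p=11):

[[1, 4, 10, 15], [2, 5, 14], [3, 6, 7, 11], [8, 9, 13, 16], [12]]


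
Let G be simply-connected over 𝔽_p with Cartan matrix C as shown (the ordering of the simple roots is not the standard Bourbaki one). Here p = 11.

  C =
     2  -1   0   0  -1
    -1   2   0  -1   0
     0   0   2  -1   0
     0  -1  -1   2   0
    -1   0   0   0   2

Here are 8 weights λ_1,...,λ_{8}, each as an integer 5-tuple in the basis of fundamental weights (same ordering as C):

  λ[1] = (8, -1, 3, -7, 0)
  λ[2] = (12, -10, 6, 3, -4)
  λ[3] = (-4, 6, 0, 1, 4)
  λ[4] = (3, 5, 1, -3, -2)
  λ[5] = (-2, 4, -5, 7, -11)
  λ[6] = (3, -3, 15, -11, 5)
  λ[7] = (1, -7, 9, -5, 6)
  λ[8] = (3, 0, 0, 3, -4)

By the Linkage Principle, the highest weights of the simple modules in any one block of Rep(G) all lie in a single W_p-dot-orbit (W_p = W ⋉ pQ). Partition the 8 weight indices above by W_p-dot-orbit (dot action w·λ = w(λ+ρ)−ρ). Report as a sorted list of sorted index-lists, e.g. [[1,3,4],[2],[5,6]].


Dynkin diagram of C (from the 8 off-diagonal −1 entries): A_5.

Folding the 8 weights λ_j+ρ into Ā_11 (reps in the given 5-coord order):

  1: (3, 4, 0, 2, 1)
  2: (0, 4, 2, 3, 1)
  3: (3, 4, 0, 2, 1)
  4: (3, 4, 0, 2, 1)
  5: (3, 4, 0, 2, 1)
  6: (3, 2, 1, 1, 3)
  7: (3, 4, 0, 2, 1)
  8: (1, 1, 1, 4, 3)

4 distinct reps among the 8 weights ⇒ 4 W_11-linkage classes:

[[1, 3, 4, 5, 7], [2], [6], [8]]


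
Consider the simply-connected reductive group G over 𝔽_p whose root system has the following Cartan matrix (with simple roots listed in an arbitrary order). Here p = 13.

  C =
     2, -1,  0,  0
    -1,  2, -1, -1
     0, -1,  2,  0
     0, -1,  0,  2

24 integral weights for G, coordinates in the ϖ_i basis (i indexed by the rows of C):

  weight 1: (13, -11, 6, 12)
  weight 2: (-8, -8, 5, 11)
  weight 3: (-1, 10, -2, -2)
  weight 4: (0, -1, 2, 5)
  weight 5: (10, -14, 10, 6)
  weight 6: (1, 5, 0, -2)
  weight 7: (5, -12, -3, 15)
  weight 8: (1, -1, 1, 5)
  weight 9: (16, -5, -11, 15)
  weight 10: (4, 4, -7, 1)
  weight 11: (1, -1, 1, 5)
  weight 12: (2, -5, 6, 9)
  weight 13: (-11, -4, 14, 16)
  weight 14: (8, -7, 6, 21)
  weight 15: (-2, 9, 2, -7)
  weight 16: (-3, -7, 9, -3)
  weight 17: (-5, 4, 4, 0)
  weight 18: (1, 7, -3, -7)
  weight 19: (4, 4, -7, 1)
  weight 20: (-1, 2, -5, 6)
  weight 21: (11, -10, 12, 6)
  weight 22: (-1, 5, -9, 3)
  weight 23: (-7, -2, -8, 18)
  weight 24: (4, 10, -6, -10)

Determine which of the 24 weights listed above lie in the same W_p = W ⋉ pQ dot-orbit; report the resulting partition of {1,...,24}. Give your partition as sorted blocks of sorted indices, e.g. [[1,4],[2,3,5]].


D_4 Cartan matrix, 4 simple roots permuted; ρ=(1,1,1,1).

Alcove-folded reps (p=13, 24 weights, presented ϖ-order):

  [1] (0, 2, 1, 1);  [2] (4, 1, 5, 1);  [3] (0, 2, 1, 1);  [4] (1, 0, 3, 6);  [5] (2, 0, 2, 6);  [6] (2, 4, 1, 1);  [7] (2, 0, 6, 2);  [8] (2, 0, 2, 6);  [9] (0, 2, 1, 1);  [10] (4, 1, 5, 1);  [11] (2, 0, 2, 6);  [12] (1, 0, 3, 6);  [13] (0, 2, 1, 1);  [14] (1, 0, 3, 6);  [15] (1, 0, 3, 6);  [16] (2, 0, 6, 2);  [17] (4, 1, 5, 1);  [18] (2, 0, 2, 6);  [19] (4, 1, 5, 1);  [20] (1, 0, 3, 6);  [21] (0, 2, 1, 1);  [22] (2, 0, 6, 2);  [23] (2, 4, 1, 1);  [24] (2, 0, 2, 6)

These 24 weights hit 6 W_13-dot-orbits; sizes (5, 4, 5, 5, 2, 3):

[[1, 3, 9, 13, 21], [2, 10, 17, 19], [4, 12, 14, 15, 20], [5, 8, 11, 18, 24], [6, 23], [7, 16, 22]]


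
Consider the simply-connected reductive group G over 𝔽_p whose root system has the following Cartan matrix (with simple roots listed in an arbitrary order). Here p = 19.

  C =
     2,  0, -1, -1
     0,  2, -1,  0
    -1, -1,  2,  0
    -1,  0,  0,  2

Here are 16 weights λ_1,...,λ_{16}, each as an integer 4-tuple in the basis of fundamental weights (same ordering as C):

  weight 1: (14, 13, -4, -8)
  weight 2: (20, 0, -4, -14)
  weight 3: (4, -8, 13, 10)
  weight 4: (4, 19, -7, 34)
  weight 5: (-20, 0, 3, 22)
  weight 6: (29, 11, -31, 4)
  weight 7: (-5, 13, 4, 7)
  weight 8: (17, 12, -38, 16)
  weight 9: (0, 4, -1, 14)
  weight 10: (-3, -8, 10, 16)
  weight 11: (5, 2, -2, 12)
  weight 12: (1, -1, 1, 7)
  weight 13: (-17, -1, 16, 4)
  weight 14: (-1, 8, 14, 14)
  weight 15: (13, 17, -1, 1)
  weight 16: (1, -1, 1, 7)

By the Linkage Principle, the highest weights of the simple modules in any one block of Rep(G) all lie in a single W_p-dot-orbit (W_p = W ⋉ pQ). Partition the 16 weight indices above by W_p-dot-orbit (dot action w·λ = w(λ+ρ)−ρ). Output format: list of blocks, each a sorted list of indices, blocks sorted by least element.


Dynkin diagram of C (from the 6 off-diagonal −1 entries): A_4.

W_19-reps of the 16 weights in Ā_19 (same 4-coord order as C):

  λ_1 → (5, 4, 3, 0)
  λ_2 → (5, 0, 1, 11)
  λ_3 → (5, 4, 3, 0)
  λ_4 → (1, 3, 0, 13)
  λ_5 → (4, 10, 1, 0)
  λ_6 → (11, 2, 1, 0)
  λ_7 → (4, 10, 1, 0)
  λ_8 → (5, 0, 1, 11)
  λ_9 → (1, 3, 0, 13)
  λ_10 → (2, 0, 2, 8)
  λ_11 → (5, 0, 1, 11)
  λ_12 → (2, 0, 2, 8)
  λ_13 → (5, 0, 1, 11)
  λ_14 → (4, 10, 1, 0)
  λ_15 → (1, 3, 0, 13)
  λ_16 → (2, 0, 2, 8)

The 16 indices split into 6 linkage classes (same alcove rep ⇔ same W_19-dot-orbit):

[[1, 3], [2, 8, 11, 13], [4, 9, 15], [5, 7, 14], [6], [10, 12, 16]]


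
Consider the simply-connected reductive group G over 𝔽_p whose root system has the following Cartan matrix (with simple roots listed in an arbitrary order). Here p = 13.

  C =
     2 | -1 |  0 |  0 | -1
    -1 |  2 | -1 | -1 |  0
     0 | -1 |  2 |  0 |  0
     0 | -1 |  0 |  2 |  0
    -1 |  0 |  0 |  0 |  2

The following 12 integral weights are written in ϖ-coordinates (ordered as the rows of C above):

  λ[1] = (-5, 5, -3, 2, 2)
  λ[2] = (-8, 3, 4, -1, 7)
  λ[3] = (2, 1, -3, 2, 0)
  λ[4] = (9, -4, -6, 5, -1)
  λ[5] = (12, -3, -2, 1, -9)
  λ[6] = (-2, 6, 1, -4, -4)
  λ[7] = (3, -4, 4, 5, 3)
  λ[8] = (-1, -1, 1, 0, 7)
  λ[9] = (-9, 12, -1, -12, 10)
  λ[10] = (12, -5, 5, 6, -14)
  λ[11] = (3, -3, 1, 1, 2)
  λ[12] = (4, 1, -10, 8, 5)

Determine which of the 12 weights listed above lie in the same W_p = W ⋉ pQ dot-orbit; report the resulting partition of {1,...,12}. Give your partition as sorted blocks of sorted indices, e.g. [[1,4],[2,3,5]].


Cartan matrix: type D_5 (|W|=1920); un-permuting the 5 rows.

W_13-reps of the 12 weights in Ā_13 (same 5-coord order as C):

  λ_1 → (3, 0, 2, 3, 1) · λ_2 → (3, 0, 2, 3, 1) · λ_3 → (3, 0, 2, 3, 1) · λ_4 → (0, 3, 3, 2, 0) · λ_5 → (0, 0, 2, 1, 8) · λ_6 → (3, 0, 2, 3, 1) · λ_7 → (3, 0, 2, 3, 1) · λ_8 → (0, 0, 2, 1, 8) · λ_9 → (0, 3, 3, 2, 0) · λ_10 → (0, 0, 3, 2, 4) · λ_11 → (2, 2, 0, 0, 3) · λ_12 → (2, 2, 0, 0, 3)

The 12 indices split into 5 linkage classes (same alcove rep ⇔ same W_13-dot-orbit):

[[1, 2, 3, 6, 7], [4, 9], [5, 8], [10], [11, 12]]


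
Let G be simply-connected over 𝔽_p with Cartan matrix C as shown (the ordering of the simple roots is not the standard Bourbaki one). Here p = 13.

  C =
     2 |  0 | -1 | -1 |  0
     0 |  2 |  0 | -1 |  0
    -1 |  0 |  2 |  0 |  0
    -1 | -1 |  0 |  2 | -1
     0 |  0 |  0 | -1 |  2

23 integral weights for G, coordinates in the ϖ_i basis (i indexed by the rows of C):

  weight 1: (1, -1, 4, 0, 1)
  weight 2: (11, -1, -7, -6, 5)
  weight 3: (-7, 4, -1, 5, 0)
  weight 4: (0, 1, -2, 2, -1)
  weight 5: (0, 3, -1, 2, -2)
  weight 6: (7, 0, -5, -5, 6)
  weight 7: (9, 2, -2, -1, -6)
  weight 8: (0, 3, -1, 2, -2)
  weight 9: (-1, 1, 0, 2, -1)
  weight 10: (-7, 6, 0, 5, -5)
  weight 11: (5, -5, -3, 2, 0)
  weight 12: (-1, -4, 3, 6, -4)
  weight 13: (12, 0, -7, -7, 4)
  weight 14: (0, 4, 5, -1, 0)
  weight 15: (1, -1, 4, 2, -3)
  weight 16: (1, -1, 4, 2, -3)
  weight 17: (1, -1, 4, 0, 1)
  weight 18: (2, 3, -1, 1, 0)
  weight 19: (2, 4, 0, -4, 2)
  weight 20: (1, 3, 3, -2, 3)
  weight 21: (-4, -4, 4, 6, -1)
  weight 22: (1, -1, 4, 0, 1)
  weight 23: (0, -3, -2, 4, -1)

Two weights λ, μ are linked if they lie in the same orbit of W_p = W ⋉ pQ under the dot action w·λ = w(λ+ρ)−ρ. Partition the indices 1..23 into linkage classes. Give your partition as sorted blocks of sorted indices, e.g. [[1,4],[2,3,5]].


Cartan matrix: type D_5 (|W|=1920); un-permuting the 5 rows.

W_13-reps of the 23 weights in Ā_13 (same 5-coord order as C):

  1: (2, 0, 5, 1, 2) · 2: (0, 5, 6, 0, 1) · 3: (0, 5, 6, 0, 1) · 4: (0, 2, 1, 3, 0) · 5: (1, 4, 0, 2, 1) · 6: (0, 3, 4, 1, 3) · 7: (0, 2, 1, 3, 0) · 8: (1, 4, 0, 2, 1) · 9: (0, 2, 1, 3, 0) · 10: (3, 3, 2, 1, 0) · 11: (3, 3, 2, 1, 0) · 12: (0, 3, 4, 1, 3) · 13: (0, 5, 6, 0, 1) · 14: (0, 5, 6, 0, 1) · 15: (2, 0, 5, 1, 2) · 16: (2, 0, 5, 1, 2) · 17: (2, 0, 5, 1, 2) · 18: (1, 4, 0, 2, 1) · 19: (0, 2, 1, 3, 0) · 20: (0, 3, 4, 1, 3) · 21: (3, 3, 2, 1, 0) · 22: (2, 0, 5, 1, 2) · 23: (0, 2, 1, 3, 0)

Linkage partition of the 23 weights (6 classes, p=13):

[[1, 15, 16, 17, 22], [2, 3, 13, 14], [4, 7, 9, 19, 23], [5, 8, 18], [6, 12, 20], [10, 11, 21]]


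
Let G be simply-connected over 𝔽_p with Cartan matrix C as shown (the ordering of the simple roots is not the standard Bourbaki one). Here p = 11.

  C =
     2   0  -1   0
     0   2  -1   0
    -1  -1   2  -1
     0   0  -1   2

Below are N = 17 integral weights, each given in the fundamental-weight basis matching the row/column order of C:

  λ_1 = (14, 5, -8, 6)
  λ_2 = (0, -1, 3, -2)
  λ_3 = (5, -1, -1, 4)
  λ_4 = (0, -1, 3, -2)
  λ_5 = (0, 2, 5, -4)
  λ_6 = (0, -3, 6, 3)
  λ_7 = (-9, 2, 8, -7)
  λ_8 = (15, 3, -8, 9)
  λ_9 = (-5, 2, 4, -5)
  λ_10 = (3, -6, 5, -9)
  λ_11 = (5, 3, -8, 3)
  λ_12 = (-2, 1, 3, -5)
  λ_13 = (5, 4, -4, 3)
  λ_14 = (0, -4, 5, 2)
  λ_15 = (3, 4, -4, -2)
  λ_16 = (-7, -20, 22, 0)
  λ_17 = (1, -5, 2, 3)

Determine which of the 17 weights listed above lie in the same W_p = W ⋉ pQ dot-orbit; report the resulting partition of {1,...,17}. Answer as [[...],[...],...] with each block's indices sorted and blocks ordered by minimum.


Cartan matrix: type D_4 (|W|=192); un-permuting the 4 rows.

Alcove-folded reps (p=11, 17 weights, presented ϖ-order):

  [1] (1, 0, 3, 1)
  [2] (1, 0, 3, 1)
  [3] (6, 0, 0, 5)
  [4] (1, 0, 3, 1)
  [5] (1, 3, 1, 3)
  [6] (0, 1, 1, 3)
  [7] (3, 2, 2, 1)
  [8] (1, 3, 1, 3)
  [9] (1, 0, 3, 1)
  [10] (3, 2, 2, 1)
  [11] (1, 3, 0, 3)
  [12] (0, 1, 1, 3)
  [13] (3, 2, 2, 1)
  [14] (1, 3, 1, 3)
  [15] (0, 1, 1, 3)
  [16] (0, 1, 1, 3)
  [17] (1, 3, 1, 3)

The 17 indices split into 6 linkage classes (same alcove rep ⇔ same W_11-dot-orbit):

[[1, 2, 4, 9], [3], [5, 8, 14, 17], [6, 12, 15, 16], [7, 10, 13], [11]]
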